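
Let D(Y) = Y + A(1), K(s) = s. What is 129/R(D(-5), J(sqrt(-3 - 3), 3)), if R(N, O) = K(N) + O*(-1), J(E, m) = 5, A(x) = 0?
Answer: -129/10 ≈ -12.900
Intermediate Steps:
D(Y) = Y (D(Y) = Y + 0 = Y)
R(N, O) = N - O (R(N, O) = N + O*(-1) = N - O)
129/R(D(-5), J(sqrt(-3 - 3), 3)) = 129/(-5 - 1*5) = 129/(-5 - 5) = 129/(-10) = 129*(-1/10) = -129/10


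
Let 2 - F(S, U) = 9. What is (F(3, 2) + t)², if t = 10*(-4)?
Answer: 2209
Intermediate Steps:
F(S, U) = -7 (F(S, U) = 2 - 1*9 = 2 - 9 = -7)
t = -40
(F(3, 2) + t)² = (-7 - 40)² = (-47)² = 2209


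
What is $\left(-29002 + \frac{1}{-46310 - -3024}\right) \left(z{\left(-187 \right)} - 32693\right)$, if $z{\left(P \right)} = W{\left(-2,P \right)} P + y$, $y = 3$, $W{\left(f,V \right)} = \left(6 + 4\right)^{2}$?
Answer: $\frac{32257003823235}{21643} \approx 1.4904 \cdot 10^{9}$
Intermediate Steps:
$W{\left(f,V \right)} = 100$ ($W{\left(f,V \right)} = 10^{2} = 100$)
$z{\left(P \right)} = 3 + 100 P$ ($z{\left(P \right)} = 100 P + 3 = 3 + 100 P$)
$\left(-29002 + \frac{1}{-46310 - -3024}\right) \left(z{\left(-187 \right)} - 32693\right) = \left(-29002 + \frac{1}{-46310 - -3024}\right) \left(\left(3 + 100 \left(-187\right)\right) - 32693\right) = \left(-29002 + \frac{1}{-46310 + \left(3103 - 79\right)}\right) \left(\left(3 - 18700\right) - 32693\right) = \left(-29002 + \frac{1}{-46310 + 3024}\right) \left(-18697 - 32693\right) = \left(-29002 + \frac{1}{-43286}\right) \left(-51390\right) = \left(-29002 - \frac{1}{43286}\right) \left(-51390\right) = \left(- \frac{1255380573}{43286}\right) \left(-51390\right) = \frac{32257003823235}{21643}$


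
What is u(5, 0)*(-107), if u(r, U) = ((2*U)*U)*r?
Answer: 0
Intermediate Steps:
u(r, U) = 2*r*U² (u(r, U) = (2*U²)*r = 2*r*U²)
u(5, 0)*(-107) = (2*5*0²)*(-107) = (2*5*0)*(-107) = 0*(-107) = 0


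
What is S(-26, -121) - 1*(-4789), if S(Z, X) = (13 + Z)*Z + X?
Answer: 5006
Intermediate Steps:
S(Z, X) = X + Z*(13 + Z) (S(Z, X) = Z*(13 + Z) + X = X + Z*(13 + Z))
S(-26, -121) - 1*(-4789) = (-121 + (-26)**2 + 13*(-26)) - 1*(-4789) = (-121 + 676 - 338) + 4789 = 217 + 4789 = 5006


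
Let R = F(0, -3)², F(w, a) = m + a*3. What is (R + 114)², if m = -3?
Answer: 66564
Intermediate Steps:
F(w, a) = -3 + 3*a (F(w, a) = -3 + a*3 = -3 + 3*a)
R = 144 (R = (-3 + 3*(-3))² = (-3 - 9)² = (-12)² = 144)
(R + 114)² = (144 + 114)² = 258² = 66564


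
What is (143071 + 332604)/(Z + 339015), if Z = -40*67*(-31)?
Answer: 95135/84419 ≈ 1.1269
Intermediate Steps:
Z = 83080 (Z = -2680*(-31) = 83080)
(143071 + 332604)/(Z + 339015) = (143071 + 332604)/(83080 + 339015) = 475675/422095 = 475675*(1/422095) = 95135/84419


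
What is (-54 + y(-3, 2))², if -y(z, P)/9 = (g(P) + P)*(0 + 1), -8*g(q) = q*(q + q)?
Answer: 3969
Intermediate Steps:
g(q) = -q²/4 (g(q) = -q*(q + q)/8 = -q*2*q/8 = -q²/4)
y(z, P) = -9*P + 9*P²/4 (y(z, P) = -9*(-P²/4 + P)*(0 + 1) = -9*(P - P²/4) = -9*P + 9*P²/4)
(-54 + y(-3, 2))² = (-54 + (9/4)*2*(-4 + 2))² = (-54 + (9/4)*2*(-2))² = (-54 - 9)² = (-63)² = 3969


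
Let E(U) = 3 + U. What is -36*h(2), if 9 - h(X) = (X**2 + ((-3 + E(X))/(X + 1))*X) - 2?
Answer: -204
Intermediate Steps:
h(X) = 11 - X**2 - X**2/(1 + X) (h(X) = 9 - ((X**2 + ((-3 + (3 + X))/(X + 1))*X) - 2) = 9 - ((X**2 + (X/(1 + X))*X) - 2) = 9 - ((X**2 + X**2/(1 + X)) - 2) = 9 - (-2 + X**2 + X**2/(1 + X)) = 9 + (2 - X**2 - X**2/(1 + X)) = 11 - X**2 - X**2/(1 + X))
-36*h(2) = -36*(11 - 1*2**3 - 2*2**2 + 11*2)/(1 + 2) = -36*(11 - 1*8 - 2*4 + 22)/3 = -36*(11 - 8 - 8 + 22)/3 = -36*(1/3)*17 = -36*17/3 = -9*68/3 = -204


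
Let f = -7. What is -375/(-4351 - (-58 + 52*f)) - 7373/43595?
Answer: -12620392/171284755 ≈ -0.073681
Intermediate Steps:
-375/(-4351 - (-58 + 52*f)) - 7373/43595 = -375/(-4351 - (-58 + 52*(-7))) - 7373/43595 = -375/(-4351 - (-58 - 364)) - 7373*1/43595 = -375/(-4351 - 1*(-422)) - 7373/43595 = -375/(-4351 + 422) - 7373/43595 = -375/(-3929) - 7373/43595 = -375*(-1/3929) - 7373/43595 = 375/3929 - 7373/43595 = -12620392/171284755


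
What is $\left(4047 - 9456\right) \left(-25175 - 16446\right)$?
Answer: $225127989$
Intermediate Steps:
$\left(4047 - 9456\right) \left(-25175 - 16446\right) = \left(-5409\right) \left(-41621\right) = 225127989$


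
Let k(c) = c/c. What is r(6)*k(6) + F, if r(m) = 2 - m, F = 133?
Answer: 129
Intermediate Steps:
k(c) = 1
r(6)*k(6) + F = (2 - 1*6)*1 + 133 = (2 - 6)*1 + 133 = -4*1 + 133 = -4 + 133 = 129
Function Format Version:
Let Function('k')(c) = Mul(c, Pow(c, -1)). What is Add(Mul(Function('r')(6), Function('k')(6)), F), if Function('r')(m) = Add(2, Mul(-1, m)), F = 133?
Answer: 129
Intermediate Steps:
Function('k')(c) = 1
Add(Mul(Function('r')(6), Function('k')(6)), F) = Add(Mul(Add(2, Mul(-1, 6)), 1), 133) = Add(Mul(Add(2, -6), 1), 133) = Add(Mul(-4, 1), 133) = Add(-4, 133) = 129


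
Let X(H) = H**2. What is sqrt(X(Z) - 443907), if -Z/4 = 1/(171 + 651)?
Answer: I*sqrt(74985214343)/411 ≈ 666.26*I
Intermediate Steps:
Z = -2/411 (Z = -4/(171 + 651) = -4/822 = -4*1/822 = -2/411 ≈ -0.0048662)
sqrt(X(Z) - 443907) = sqrt((-2/411)**2 - 443907) = sqrt(4/168921 - 443907) = sqrt(-74985214343/168921) = I*sqrt(74985214343)/411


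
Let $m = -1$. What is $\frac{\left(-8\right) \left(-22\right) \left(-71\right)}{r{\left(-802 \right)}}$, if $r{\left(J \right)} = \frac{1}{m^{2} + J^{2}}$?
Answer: $-8037489680$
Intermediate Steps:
$r{\left(J \right)} = \frac{1}{1 + J^{2}}$ ($r{\left(J \right)} = \frac{1}{\left(-1\right)^{2} + J^{2}} = \frac{1}{1 + J^{2}}$)
$\frac{\left(-8\right) \left(-22\right) \left(-71\right)}{r{\left(-802 \right)}} = \frac{\left(-8\right) \left(-22\right) \left(-71\right)}{\frac{1}{1 + \left(-802\right)^{2}}} = \frac{176 \left(-71\right)}{\frac{1}{1 + 643204}} = - \frac{12496}{\frac{1}{643205}} = - 12496 \frac{1}{\frac{1}{643205}} = \left(-12496\right) 643205 = -8037489680$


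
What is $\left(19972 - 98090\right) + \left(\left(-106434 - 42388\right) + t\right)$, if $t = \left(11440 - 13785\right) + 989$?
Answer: $-228296$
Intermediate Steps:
$t = -1356$ ($t = -2345 + 989 = -1356$)
$\left(19972 - 98090\right) + \left(\left(-106434 - 42388\right) + t\right) = \left(19972 - 98090\right) - 150178 = -78118 - 150178 = -228296$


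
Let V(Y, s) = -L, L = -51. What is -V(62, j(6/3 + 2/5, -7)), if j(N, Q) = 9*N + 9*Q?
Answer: -51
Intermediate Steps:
V(Y, s) = 51 (V(Y, s) = -1*(-51) = 51)
-V(62, j(6/3 + 2/5, -7)) = -1*51 = -51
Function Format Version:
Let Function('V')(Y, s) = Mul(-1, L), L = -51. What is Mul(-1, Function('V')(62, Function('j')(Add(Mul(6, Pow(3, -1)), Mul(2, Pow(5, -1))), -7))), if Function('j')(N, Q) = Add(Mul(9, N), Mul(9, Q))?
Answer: -51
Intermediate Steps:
Function('V')(Y, s) = 51 (Function('V')(Y, s) = Mul(-1, -51) = 51)
Mul(-1, Function('V')(62, Function('j')(Add(Mul(6, Pow(3, -1)), Mul(2, Pow(5, -1))), -7))) = Mul(-1, 51) = -51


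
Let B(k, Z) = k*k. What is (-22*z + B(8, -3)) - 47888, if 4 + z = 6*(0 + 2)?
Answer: -48000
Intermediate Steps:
z = 8 (z = -4 + 6*(0 + 2) = -4 + 6*2 = -4 + 12 = 8)
B(k, Z) = k**2
(-22*z + B(8, -3)) - 47888 = (-22*8 + 8**2) - 47888 = (-176 + 64) - 47888 = -112 - 47888 = -48000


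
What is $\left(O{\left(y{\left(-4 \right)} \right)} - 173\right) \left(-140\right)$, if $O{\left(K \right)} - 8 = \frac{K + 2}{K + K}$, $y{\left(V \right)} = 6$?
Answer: $\frac{69020}{3} \approx 23007.0$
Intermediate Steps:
$O{\left(K \right)} = 8 + \frac{2 + K}{2 K}$ ($O{\left(K \right)} = 8 + \frac{K + 2}{K + K} = 8 + \frac{2 + K}{2 K}$)
$\left(O{\left(y{\left(-4 \right)} \right)} - 173\right) \left(-140\right) = \left(\left(\frac{17}{2} + \frac{1}{6}\right) - 173\right) \left(-140\right) = \left(\frac{26}{3} - 173\right) \left(-140\right) = \left(- \frac{493}{3}\right) \left(-140\right) = \frac{69020}{3}$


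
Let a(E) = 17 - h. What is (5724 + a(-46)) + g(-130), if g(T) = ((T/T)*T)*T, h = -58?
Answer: 22699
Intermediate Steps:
a(E) = 75 (a(E) = 17 - 1*(-58) = 17 + 58 = 75)
g(T) = T² (g(T) = (1*T)*T = T*T = T²)
(5724 + a(-46)) + g(-130) = (5724 + 75) + (-130)² = 5799 + 16900 = 22699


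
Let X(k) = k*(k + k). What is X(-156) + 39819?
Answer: 88491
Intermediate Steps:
X(k) = 2*k² (X(k) = k*(2*k) = 2*k²)
X(-156) + 39819 = 2*(-156)² + 39819 = 2*24336 + 39819 = 48672 + 39819 = 88491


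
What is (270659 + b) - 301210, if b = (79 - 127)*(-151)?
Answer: -23303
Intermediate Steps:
b = 7248 (b = -48*(-151) = 7248)
(270659 + b) - 301210 = (270659 + 7248) - 301210 = 277907 - 301210 = -23303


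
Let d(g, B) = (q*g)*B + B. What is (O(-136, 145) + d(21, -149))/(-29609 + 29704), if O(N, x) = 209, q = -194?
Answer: 607086/95 ≈ 6390.4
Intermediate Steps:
d(g, B) = B - 194*B*g (d(g, B) = (-194*g)*B + B = -194*B*g + B = B - 194*B*g)
(O(-136, 145) + d(21, -149))/(-29609 + 29704) = (209 - 149*(1 - 194*21))/(-29609 + 29704) = (209 - 149*(1 - 4074))/95 = (209 - 149*(-4073))*(1/95) = (209 + 606877)*(1/95) = 607086*(1/95) = 607086/95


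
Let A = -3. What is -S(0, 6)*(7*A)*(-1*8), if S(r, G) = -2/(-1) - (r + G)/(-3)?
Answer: -672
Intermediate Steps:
S(r, G) = 2 + G/3 + r/3 (S(r, G) = -2*(-1) - (G + r)*(-⅓) = 2 + (-G - r)*(-⅓) = 2 + (G/3 + r/3) = 2 + G/3 + r/3)
-S(0, 6)*(7*A)*(-1*8) = -(2 + (⅓)*6 + (⅓)*0)*(7*(-3))*(-1*8) = -(2 + 2 + 0)*(-21)*(-8) = -4*(-21)*(-8) = -(-84)*(-8) = -1*672 = -672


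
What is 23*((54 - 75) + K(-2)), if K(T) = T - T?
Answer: -483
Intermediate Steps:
K(T) = 0
23*((54 - 75) + K(-2)) = 23*((54 - 75) + 0) = 23*(-21 + 0) = 23*(-21) = -483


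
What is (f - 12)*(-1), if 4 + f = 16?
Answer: 0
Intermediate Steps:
f = 12 (f = -4 + 16 = 12)
(f - 12)*(-1) = (12 - 12)*(-1) = 0*(-1) = 0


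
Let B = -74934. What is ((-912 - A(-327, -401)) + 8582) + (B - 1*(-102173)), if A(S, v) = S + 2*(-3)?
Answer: 35242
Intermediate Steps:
A(S, v) = -6 + S (A(S, v) = S - 6 = -6 + S)
((-912 - A(-327, -401)) + 8582) + (B - 1*(-102173)) = ((-912 - (-6 - 327)) + 8582) + (-74934 - 1*(-102173)) = ((-912 - 1*(-333)) + 8582) + (-74934 + 102173) = ((-912 + 333) + 8582) + 27239 = (-579 + 8582) + 27239 = 8003 + 27239 = 35242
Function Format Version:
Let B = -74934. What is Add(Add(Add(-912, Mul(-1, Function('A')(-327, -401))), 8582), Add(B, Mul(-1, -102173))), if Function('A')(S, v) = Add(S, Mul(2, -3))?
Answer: 35242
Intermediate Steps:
Function('A')(S, v) = Add(-6, S) (Function('A')(S, v) = Add(S, -6) = Add(-6, S))
Add(Add(Add(-912, Mul(-1, Function('A')(-327, -401))), 8582), Add(B, Mul(-1, -102173))) = Add(Add(Add(-912, Mul(-1, Add(-6, -327))), 8582), Add(-74934, Mul(-1, -102173))) = Add(Add(Add(-912, Mul(-1, -333)), 8582), Add(-74934, 102173)) = Add(Add(Add(-912, 333), 8582), 27239) = Add(Add(-579, 8582), 27239) = Add(8003, 27239) = 35242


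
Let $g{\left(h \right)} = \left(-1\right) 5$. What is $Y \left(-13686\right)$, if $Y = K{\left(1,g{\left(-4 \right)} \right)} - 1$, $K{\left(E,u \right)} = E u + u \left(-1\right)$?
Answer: $13686$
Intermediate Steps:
$g{\left(h \right)} = -5$
$K{\left(E,u \right)} = - u + E u$ ($K{\left(E,u \right)} = E u - u = - u + E u$)
$Y = -1$ ($Y = - 5 \left(-1 + 1\right) - 1 = \left(-5\right) 0 - 1 = 0 - 1 = -1$)
$Y \left(-13686\right) = \left(-1\right) \left(-13686\right) = 13686$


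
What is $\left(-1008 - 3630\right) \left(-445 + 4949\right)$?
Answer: $-20889552$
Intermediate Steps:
$\left(-1008 - 3630\right) \left(-445 + 4949\right) = \left(-4638\right) 4504 = -20889552$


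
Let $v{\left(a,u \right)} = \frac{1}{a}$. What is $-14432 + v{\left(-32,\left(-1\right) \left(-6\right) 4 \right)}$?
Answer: $- \frac{461825}{32} \approx -14432.0$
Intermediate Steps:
$-14432 + v{\left(-32,\left(-1\right) \left(-6\right) 4 \right)} = -14432 + \frac{1}{-32} = -14432 - \frac{1}{32} = - \frac{461825}{32}$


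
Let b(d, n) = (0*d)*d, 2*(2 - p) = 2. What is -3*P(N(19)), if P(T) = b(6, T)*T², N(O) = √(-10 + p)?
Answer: 0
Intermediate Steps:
p = 1 (p = 2 - ½*2 = 2 - 1 = 1)
b(d, n) = 0 (b(d, n) = 0*d = 0)
N(O) = 3*I (N(O) = √(-10 + 1) = √(-9) = 3*I)
P(T) = 0 (P(T) = 0*T² = 0)
-3*P(N(19)) = -3*0 = 0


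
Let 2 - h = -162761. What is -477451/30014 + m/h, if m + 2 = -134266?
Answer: -81741276865/4885168682 ≈ -16.733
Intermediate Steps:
m = -134268 (m = -2 - 134266 = -134268)
h = 162763 (h = 2 - 1*(-162761) = 2 + 162761 = 162763)
-477451/30014 + m/h = -477451/30014 - 134268/162763 = -81741276865/4885168682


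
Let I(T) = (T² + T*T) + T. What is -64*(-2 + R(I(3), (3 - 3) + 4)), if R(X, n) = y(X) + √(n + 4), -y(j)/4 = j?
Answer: 5504 - 128*√2 ≈ 5323.0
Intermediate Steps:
y(j) = -4*j
I(T) = T + 2*T² (I(T) = (T² + T²) + T = 2*T² + T = T + 2*T²)
R(X, n) = √(4 + n) - 4*X (R(X, n) = -4*X + √(n + 4) = -4*X + √(4 + n) = √(4 + n) - 4*X)
-64*(-2 + R(I(3), (3 - 3) + 4)) = -64*(-2 + (√(4 + ((3 - 3) + 4)) - 12*(1 + 2*3))) = -64*(-2 + (√(4 + (0 + 4)) - 12*(1 + 6))) = -64*(-2 + (√(4 + 4) - 12*7)) = -64*(-2 + (√8 - 4*21)) = -64*(-2 + (2*√2 - 84)) = -64*(-2 + (-84 + 2*√2)) = -64*(-86 + 2*√2) = 5504 - 128*√2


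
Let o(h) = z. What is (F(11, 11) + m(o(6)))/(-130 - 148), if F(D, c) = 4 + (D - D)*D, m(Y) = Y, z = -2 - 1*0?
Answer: -1/139 ≈ -0.0071942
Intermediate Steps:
z = -2 (z = -2 + 0 = -2)
o(h) = -2
F(D, c) = 4 (F(D, c) = 4 + 0*D = 4 + 0 = 4)
(F(11, 11) + m(o(6)))/(-130 - 148) = (4 - 2)/(-130 - 148) = 2/(-278) = -1/278*2 = -1/139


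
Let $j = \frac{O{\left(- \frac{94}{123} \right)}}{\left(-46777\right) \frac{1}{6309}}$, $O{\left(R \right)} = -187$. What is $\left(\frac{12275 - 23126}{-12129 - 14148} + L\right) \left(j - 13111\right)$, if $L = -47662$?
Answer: $\frac{255537686263111224}{409719743} \approx 6.2369 \cdot 10^{8}$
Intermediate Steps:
$j = \frac{1179783}{46777}$ ($j = - \frac{187}{\left(-46777\right) \frac{1}{6309}} = - \frac{187}{- \frac{46777}{6309}} = \left(-187\right) \left(- \frac{6309}{46777}\right) = \frac{1179783}{46777} \approx 25.221$)
$\left(\frac{12275 - 23126}{-12129 - 14148} + L\right) \left(j - 13111\right) = \left(\frac{12275 - 23126}{-12129 - 14148} - 47662\right) \left(\frac{1179783}{46777} - 13111\right) = \left(- \frac{10851}{-26277} - 47662\right) \left(\frac{1179783}{46777} + \left(-19206 + 6095\right)\right) = \left(\left(-10851\right) \left(- \frac{1}{26277}\right) - 47662\right) \left(\frac{1179783}{46777} - 13111\right) = \left(\frac{3617}{8759} - 47662\right) \left(- \frac{612113464}{46777}\right) = \left(- \frac{417467841}{8759}\right) \left(- \frac{612113464}{46777}\right) = \frac{255537686263111224}{409719743}$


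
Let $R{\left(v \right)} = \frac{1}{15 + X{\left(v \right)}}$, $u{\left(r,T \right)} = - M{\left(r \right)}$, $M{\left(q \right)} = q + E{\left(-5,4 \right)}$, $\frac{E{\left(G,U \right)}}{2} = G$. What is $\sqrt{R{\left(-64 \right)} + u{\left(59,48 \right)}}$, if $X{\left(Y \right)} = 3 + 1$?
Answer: $\frac{i \sqrt{17670}}{19} \approx 6.9962 i$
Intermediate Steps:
$E{\left(G,U \right)} = 2 G$
$X{\left(Y \right)} = 4$
$M{\left(q \right)} = -10 + q$ ($M{\left(q \right)} = q + 2 \left(-5\right) = q - 10 = -10 + q$)
$u{\left(r,T \right)} = 10 - r$ ($u{\left(r,T \right)} = - (-10 + r) = 10 - r$)
$R{\left(v \right)} = \frac{1}{19}$ ($R{\left(v \right)} = \frac{1}{15 + 4} = \frac{1}{19}$)
$\sqrt{R{\left(-64 \right)} + u{\left(59,48 \right)}} = \sqrt{\frac{1}{19} + \left(10 - 59\right)} = \sqrt{\frac{1}{19} - 49} = \sqrt{- \frac{930}{19}} = \frac{i \sqrt{17670}}{19}$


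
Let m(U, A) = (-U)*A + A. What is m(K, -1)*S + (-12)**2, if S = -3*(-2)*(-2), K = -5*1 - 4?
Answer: 264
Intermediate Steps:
K = -9 (K = -5 - 4 = -9)
m(U, A) = A - A*U (m(U, A) = -A*U + A = A - A*U)
S = -12 (S = 6*(-2) = -12)
m(K, -1)*S + (-12)**2 = -(1 - 1*(-9))*(-12) + (-12)**2 = -(1 + 9)*(-12) + 144 = -1*10*(-12) + 144 = -10*(-12) + 144 = 120 + 144 = 264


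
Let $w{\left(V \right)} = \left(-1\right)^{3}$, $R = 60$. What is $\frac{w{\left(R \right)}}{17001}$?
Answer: $- \frac{1}{17001} \approx -5.882 \cdot 10^{-5}$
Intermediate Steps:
$w{\left(V \right)} = -1$
$\frac{w{\left(R \right)}}{17001} = - \frac{1}{17001}$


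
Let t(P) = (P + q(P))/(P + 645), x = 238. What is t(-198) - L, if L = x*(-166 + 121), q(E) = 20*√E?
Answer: 1595724/149 + 20*I*√22/149 ≈ 10710.0 + 0.62959*I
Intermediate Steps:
t(P) = (P + 20*√P)/(645 + P) (t(P) = (P + 20*√P)/(P + 645) = (P + 20*√P)/(645 + P))
L = -10710 (L = 238*(-166 + 121) = 238*(-45) = -10710)
t(-198) - L = (-198 + 20*√(-198))/(645 - 198) - 1*(-10710) = (-198 + 20*(3*I*√22))/447 + 10710 = (-198 + 60*I*√22)/447 + 10710 = (-66/149 + 20*I*√22/149) + 10710 = 1595724/149 + 20*I*√22/149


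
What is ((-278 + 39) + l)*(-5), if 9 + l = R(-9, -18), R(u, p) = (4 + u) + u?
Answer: 1310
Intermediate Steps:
R(u, p) = 4 + 2*u
l = -23 (l = -9 + (4 + 2*(-9)) = -9 + (4 - 18) = -9 - 14 = -23)
((-278 + 39) + l)*(-5) = ((-278 + 39) - 23)*(-5) = (-239 - 23)*(-5) = -262*(-5) = 1310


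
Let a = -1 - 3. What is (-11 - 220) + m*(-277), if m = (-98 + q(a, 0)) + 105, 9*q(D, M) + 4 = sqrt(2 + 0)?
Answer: -18422/9 - 277*sqrt(2)/9 ≈ -2090.4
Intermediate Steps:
a = -4
q(D, M) = -4/9 + sqrt(2)/9 (q(D, M) = -4/9 + sqrt(2 + 0)/9 = -4/9 + sqrt(2)/9)
m = 59/9 + sqrt(2)/9 (m = (-98 + (-4/9 + sqrt(2)/9)) + 105 = (-886/9 + sqrt(2)/9) + 105 = 59/9 + sqrt(2)/9 ≈ 6.7127)
(-11 - 220) + m*(-277) = (-11 - 220) + (59/9 + sqrt(2)/9)*(-277) = -231 + (-16343/9 - 277*sqrt(2)/9) = -18422/9 - 277*sqrt(2)/9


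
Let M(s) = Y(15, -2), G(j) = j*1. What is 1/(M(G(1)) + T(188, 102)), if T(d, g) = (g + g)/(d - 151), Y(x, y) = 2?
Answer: 37/278 ≈ 0.13309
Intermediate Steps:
G(j) = j
M(s) = 2
T(d, g) = 2*g/(-151 + d) (T(d, g) = (2*g)/(-151 + d) = 2*g/(-151 + d))
1/(M(G(1)) + T(188, 102)) = 1/(2 + 2*102/(-151 + 188)) = 1/(2 + 2*102/37) = 1/(2 + 2*102*(1/37)) = 1/(2 + 204/37) = 1/(278/37) = 37/278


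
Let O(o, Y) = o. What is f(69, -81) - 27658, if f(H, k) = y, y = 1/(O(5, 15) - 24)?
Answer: -525503/19 ≈ -27658.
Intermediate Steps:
y = -1/19 (y = 1/(5 - 24) = 1/(-19) = -1/19 ≈ -0.052632)
f(H, k) = -1/19
f(69, -81) - 27658 = -1/19 - 27658 = -525503/19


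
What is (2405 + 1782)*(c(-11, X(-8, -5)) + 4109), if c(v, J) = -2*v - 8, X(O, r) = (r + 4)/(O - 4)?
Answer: 17263001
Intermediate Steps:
X(O, r) = (4 + r)/(-4 + O)
c(v, J) = -8 - 2*v
(2405 + 1782)*(c(-11, X(-8, -5)) + 4109) = (2405 + 1782)*((-8 - 2*(-11)) + 4109) = 4187*((-8 + 22) + 4109) = 4187*(14 + 4109) = 4187*4123 = 17263001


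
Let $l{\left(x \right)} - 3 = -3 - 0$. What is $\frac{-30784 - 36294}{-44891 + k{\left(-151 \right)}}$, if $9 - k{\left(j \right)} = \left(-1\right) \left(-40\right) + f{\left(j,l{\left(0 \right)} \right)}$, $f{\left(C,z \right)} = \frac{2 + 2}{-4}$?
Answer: $\frac{67078}{44921} \approx 1.4932$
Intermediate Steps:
$l{\left(x \right)} = 0$ ($l{\left(x \right)} = 3 - 3 = 0$)
$f{\left(C,z \right)} = -1$ ($f{\left(C,z \right)} = 4 \left(- \frac{1}{4}\right) = -1$)
$k{\left(j \right)} = -30$ ($k{\left(j \right)} = 9 - \left(\left(-1\right) \left(-40\right) - 1\right) = 9 - \left(40 - 1\right) = 9 - 39 = -30$)
$\frac{-30784 - 36294}{-44891 + k{\left(-151 \right)}} = \frac{-30784 - 36294}{-44891 - 30} = - \frac{67078}{-44921} = \left(-67078\right) \left(- \frac{1}{44921}\right) = \frac{67078}{44921}$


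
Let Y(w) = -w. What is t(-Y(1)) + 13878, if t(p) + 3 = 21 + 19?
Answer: 13915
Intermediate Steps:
t(p) = 37 (t(p) = -3 + (21 + 19) = -3 + 40 = 37)
t(-Y(1)) + 13878 = 37 + 13878 = 13915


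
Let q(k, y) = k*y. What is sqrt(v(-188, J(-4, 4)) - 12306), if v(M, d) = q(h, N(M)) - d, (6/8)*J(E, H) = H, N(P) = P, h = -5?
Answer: I*sqrt(102342)/3 ≈ 106.64*I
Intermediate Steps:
J(E, H) = 4*H/3
v(M, d) = -d - 5*M (v(M, d) = -5*M - d = -d - 5*M)
sqrt(v(-188, J(-4, 4)) - 12306) = sqrt((-4*4/3 - 5*(-188)) - 12306) = sqrt((-1*16/3 + 940) - 12306) = sqrt((-16/3 + 940) - 12306) = sqrt(2804/3 - 12306) = sqrt(-34114/3) = I*sqrt(102342)/3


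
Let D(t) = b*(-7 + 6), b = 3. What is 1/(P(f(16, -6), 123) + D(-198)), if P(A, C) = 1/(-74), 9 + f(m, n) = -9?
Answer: -74/223 ≈ -0.33184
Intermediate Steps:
f(m, n) = -18 (f(m, n) = -9 - 9 = -18)
D(t) = -3 (D(t) = 3*(-7 + 6) = 3*(-1) = -3)
P(A, C) = -1/74
1/(P(f(16, -6), 123) + D(-198)) = 1/(-1/74 - 3) = 1/(-223/74) = -74/223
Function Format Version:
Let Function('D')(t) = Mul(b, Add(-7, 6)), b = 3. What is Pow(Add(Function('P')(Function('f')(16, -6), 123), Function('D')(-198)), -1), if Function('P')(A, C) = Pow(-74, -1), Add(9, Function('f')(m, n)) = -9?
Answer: Rational(-74, 223) ≈ -0.33184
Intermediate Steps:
Function('f')(m, n) = -18 (Function('f')(m, n) = Add(-9, -9) = -18)
Function('D')(t) = -3 (Function('D')(t) = Mul(3, Add(-7, 6)) = Mul(3, -1) = -3)
Function('P')(A, C) = Rational(-1, 74)
Pow(Add(Function('P')(Function('f')(16, -6), 123), Function('D')(-198)), -1) = Pow(Add(Rational(-1, 74), -3), -1) = Pow(Rational(-223, 74), -1) = Rational(-74, 223)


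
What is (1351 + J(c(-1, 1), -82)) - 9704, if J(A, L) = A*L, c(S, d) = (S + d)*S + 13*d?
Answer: -9419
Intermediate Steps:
c(S, d) = 13*d + S*(S + d) (c(S, d) = S*(S + d) + 13*d = 13*d + S*(S + d))
(1351 + J(c(-1, 1), -82)) - 9704 = (1351 + ((-1)**2 + 13*1 - 1*1)*(-82)) - 9704 = (1351 + (1 + 13 - 1)*(-82)) - 9704 = (1351 + 13*(-82)) - 9704 = (1351 - 1066) - 9704 = 285 - 9704 = -9419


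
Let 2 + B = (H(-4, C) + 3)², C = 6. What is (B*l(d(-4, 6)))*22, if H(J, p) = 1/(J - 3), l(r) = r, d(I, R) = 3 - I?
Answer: 6644/7 ≈ 949.14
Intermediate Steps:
H(J, p) = 1/(-3 + J)
B = 302/49 (B = -2 + (1/(-3 - 4) + 3)² = -2 + (1/(-7) + 3)² = -2 + (-⅐ + 3)² = -2 + (20/7)² = -2 + 400/49 = 302/49 ≈ 6.1633)
(B*l(d(-4, 6)))*22 = (302*(3 - 1*(-4))/49)*22 = (302*(3 + 4)/49)*22 = ((302/49)*7)*22 = (302/7)*22 = 6644/7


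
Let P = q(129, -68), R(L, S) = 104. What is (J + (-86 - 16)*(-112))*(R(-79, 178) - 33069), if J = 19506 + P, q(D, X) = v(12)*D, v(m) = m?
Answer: -1070637270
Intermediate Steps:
q(D, X) = 12*D
P = 1548 (P = 12*129 = 1548)
J = 21054 (J = 19506 + 1548 = 21054)
(J + (-86 - 16)*(-112))*(R(-79, 178) - 33069) = (21054 + (-86 - 16)*(-112))*(104 - 33069) = (21054 - 102*(-112))*(-32965) = (21054 + 11424)*(-32965) = 32478*(-32965) = -1070637270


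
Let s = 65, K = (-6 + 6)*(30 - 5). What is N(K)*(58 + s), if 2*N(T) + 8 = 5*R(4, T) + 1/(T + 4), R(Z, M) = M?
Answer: -3813/8 ≈ -476.63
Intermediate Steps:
K = 0 (K = 0*25 = 0)
N(T) = -4 + 1/(2*(4 + T)) + 5*T/2 (N(T) = -4 + (5*T + 1/(T + 4))/2 = -4 + (5*T + 1/(4 + T))/2 = -4 + (1/(4 + T) + 5*T)/2 = -4 + (1/(2*(4 + T)) + 5*T/2) = -4 + 1/(2*(4 + T)) + 5*T/2)
N(K)*(58 + s) = ((-31 + 5*0**2 + 12*0)/(2*(4 + 0)))*(58 + 65) = ((1/2)*(-31 + 5*0 + 0)/4)*123 = ((1/2)*(1/4)*(-31 + 0 + 0))*123 = ((1/2)*(1/4)*(-31))*123 = -31/8*123 = -3813/8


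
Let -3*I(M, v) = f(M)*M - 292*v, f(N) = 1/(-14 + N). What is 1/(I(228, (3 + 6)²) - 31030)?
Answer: -107/2476660 ≈ -4.3203e-5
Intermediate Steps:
I(M, v) = 292*v/3 - M/(3*(-14 + M)) (I(M, v) = -(M/(-14 + M) - 292*v)/3 = -(-292*v + M/(-14 + M))/3 = 292*v/3 - M/(3*(-14 + M)))
1/(I(228, (3 + 6)²) - 31030) = 1/((-1*228 + 292*(3 + 6)²*(-14 + 228))/(3*(-14 + 228)) - 31030) = 1/((⅓)*(-228 + 292*9²*214)/214 - 31030) = 1/((⅓)*(1/214)*(-228 + 292*81*214) - 31030) = 1/((⅓)*(1/214)*(-228 + 5061528) - 31030) = 1/((⅓)*(1/214)*5061300 - 31030) = 1/(843550/107 - 31030) = 1/(-2476660/107) = -107/2476660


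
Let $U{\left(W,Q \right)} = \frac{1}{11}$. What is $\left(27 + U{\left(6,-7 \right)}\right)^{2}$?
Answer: $\frac{88804}{121} \approx 733.92$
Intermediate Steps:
$U{\left(W,Q \right)} = \frac{1}{11}$
$\left(27 + U{\left(6,-7 \right)}\right)^{2} = \left(27 + \frac{1}{11}\right)^{2} = \left(\frac{298}{11}\right)^{2} = \frac{88804}{121}$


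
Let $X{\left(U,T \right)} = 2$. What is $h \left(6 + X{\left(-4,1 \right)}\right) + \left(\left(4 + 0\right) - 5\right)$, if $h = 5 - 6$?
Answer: $-9$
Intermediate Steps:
$h = -1$ ($h = 5 - 6 = -1$)
$h \left(6 + X{\left(-4,1 \right)}\right) + \left(\left(4 + 0\right) - 5\right) = - (6 + 2) + \left(\left(4 + 0\right) - 5\right) = \left(-1\right) 8 + \left(4 - 5\right) = -8 - 1 = -9$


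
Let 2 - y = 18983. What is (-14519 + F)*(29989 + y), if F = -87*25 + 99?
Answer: -182677760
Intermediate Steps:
y = -18981 (y = 2 - 1*18983 = 2 - 18983 = -18981)
F = -2076 (F = -2175 + 99 = -2076)
(-14519 + F)*(29989 + y) = (-14519 - 2076)*(29989 - 18981) = -16595*11008 = -182677760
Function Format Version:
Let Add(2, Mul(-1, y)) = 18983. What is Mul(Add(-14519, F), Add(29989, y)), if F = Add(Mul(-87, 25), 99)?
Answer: -182677760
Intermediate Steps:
y = -18981 (y = Add(2, Mul(-1, 18983)) = Add(2, -18983) = -18981)
F = -2076 (F = Add(-2175, 99) = -2076)
Mul(Add(-14519, F), Add(29989, y)) = Mul(Add(-14519, -2076), Add(29989, -18981)) = Mul(-16595, 11008) = -182677760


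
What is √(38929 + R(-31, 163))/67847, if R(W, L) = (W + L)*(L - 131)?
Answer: √43153/67847 ≈ 0.0030618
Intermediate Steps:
R(W, L) = (-131 + L)*(L + W) (R(W, L) = (L + W)*(-131 + L) = (-131 + L)*(L + W))
√(38929 + R(-31, 163))/67847 = √(38929 + (163² - 131*163 - 131*(-31) + 163*(-31)))/67847 = √(38929 + (26569 - 21353 + 4061 - 5053))*(1/67847) = √(38929 + 4224)*(1/67847) = √43153*(1/67847) = √43153/67847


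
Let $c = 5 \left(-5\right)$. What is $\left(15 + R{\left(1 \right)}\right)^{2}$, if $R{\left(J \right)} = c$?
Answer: $100$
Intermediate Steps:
$c = -25$
$R{\left(J \right)} = -25$
$\left(15 + R{\left(1 \right)}\right)^{2} = \left(15 - 25\right)^{2} = \left(-10\right)^{2} = 100$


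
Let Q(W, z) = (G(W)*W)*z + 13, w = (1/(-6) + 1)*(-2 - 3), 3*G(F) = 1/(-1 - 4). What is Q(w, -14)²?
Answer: 6724/81 ≈ 83.012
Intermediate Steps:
G(F) = -1/15 (G(F) = 1/(3*(-1 - 4)) = (⅓)/(-5) = (⅓)*(-⅕) = -1/15)
w = -25/6 (w = (1*(-⅙) + 1)*(-5) = (-⅙ + 1)*(-5) = (⅚)*(-5) = -25/6 ≈ -4.1667)
Q(W, z) = 13 - W*z/15 (Q(W, z) = (-W/15)*z + 13 = -W*z/15 + 13 = 13 - W*z/15)
Q(w, -14)² = (13 - 1/15*(-25/6)*(-14))² = (13 - 35/9)² = (82/9)² = 6724/81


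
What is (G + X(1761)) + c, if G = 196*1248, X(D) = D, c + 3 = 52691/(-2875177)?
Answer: 708345804091/2875177 ≈ 2.4637e+5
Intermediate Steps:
c = -8678222/2875177 (c = -3 + 52691/(-2875177) = -3 + 52691*(-1/2875177) = -3 - 52691/2875177 = -8678222/2875177 ≈ -3.0183)
G = 244608
(G + X(1761)) + c = (244608 + 1761) - 8678222/2875177 = 246369 - 8678222/2875177 = 708345804091/2875177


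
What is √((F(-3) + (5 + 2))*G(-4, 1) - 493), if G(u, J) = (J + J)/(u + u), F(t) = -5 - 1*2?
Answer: I*√493 ≈ 22.204*I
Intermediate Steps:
F(t) = -7 (F(t) = -5 - 2 = -7)
G(u, J) = J/u (G(u, J) = (2*J)/((2*u)) = (2*J)*(1/(2*u)) = J/u)
√((F(-3) + (5 + 2))*G(-4, 1) - 493) = √((-7 + (5 + 2))*(1/(-4)) - 493) = √((-7 + 7)*(1*(-¼)) - 493) = √(0*(-¼) - 493) = √(0 - 493) = √(-493) = I*√493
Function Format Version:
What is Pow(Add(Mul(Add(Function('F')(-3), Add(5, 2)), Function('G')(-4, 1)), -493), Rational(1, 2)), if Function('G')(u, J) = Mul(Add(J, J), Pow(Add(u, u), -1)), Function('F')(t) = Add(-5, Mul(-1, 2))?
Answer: Mul(I, Pow(493, Rational(1, 2))) ≈ Mul(22.204, I)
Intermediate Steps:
Function('F')(t) = -7 (Function('F')(t) = Add(-5, -2) = -7)
Function('G')(u, J) = Mul(J, Pow(u, -1)) (Function('G')(u, J) = Mul(Mul(2, J), Pow(Mul(2, u), -1)) = Mul(Mul(2, J), Mul(Rational(1, 2), Pow(u, -1))) = Mul(J, Pow(u, -1)))
Pow(Add(Mul(Add(Function('F')(-3), Add(5, 2)), Function('G')(-4, 1)), -493), Rational(1, 2)) = Pow(Add(Mul(Add(-7, Add(5, 2)), Mul(1, Pow(-4, -1))), -493), Rational(1, 2)) = Pow(Add(Mul(Add(-7, 7), Mul(1, Rational(-1, 4))), -493), Rational(1, 2)) = Pow(Add(Mul(0, Rational(-1, 4)), -493), Rational(1, 2)) = Pow(Add(0, -493), Rational(1, 2)) = Pow(-493, Rational(1, 2)) = Mul(I, Pow(493, Rational(1, 2)))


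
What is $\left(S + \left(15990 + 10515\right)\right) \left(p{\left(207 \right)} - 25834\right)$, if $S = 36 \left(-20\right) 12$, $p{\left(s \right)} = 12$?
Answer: $-461310030$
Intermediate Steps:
$S = -8640$ ($S = \left(-720\right) 12 = -8640$)
$\left(S + \left(15990 + 10515\right)\right) \left(p{\left(207 \right)} - 25834\right) = \left(-8640 + \left(15990 + 10515\right)\right) \left(12 - 25834\right) = \left(-8640 + 26505\right) \left(-25822\right) = 17865 \left(-25822\right) = -461310030$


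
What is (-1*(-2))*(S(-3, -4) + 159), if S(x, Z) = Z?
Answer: 310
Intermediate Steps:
(-1*(-2))*(S(-3, -4) + 159) = (-1*(-2))*(-4 + 159) = 2*155 = 310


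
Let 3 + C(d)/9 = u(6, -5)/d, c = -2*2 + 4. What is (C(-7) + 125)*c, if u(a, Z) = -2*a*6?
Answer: 0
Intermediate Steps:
c = 0 (c = -4 + 4 = 0)
u(a, Z) = -12*a
C(d) = -27 - 648/d (C(d) = -27 + 9*((-12*6)/d) = -27 + 9*(-72/d) = -27 - 648/d)
(C(-7) + 125)*c = ((-27 - 648/(-7)) + 125)*0 = ((-27 - 648*(-1/7)) + 125)*0 = ((-27 + 648/7) + 125)*0 = (459/7 + 125)*0 = (1334/7)*0 = 0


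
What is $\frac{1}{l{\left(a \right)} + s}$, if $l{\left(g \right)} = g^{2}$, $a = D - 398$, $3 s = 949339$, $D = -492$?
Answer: $\frac{3}{3325639} \approx 9.0208 \cdot 10^{-7}$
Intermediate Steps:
$s = \frac{949339}{3}$ ($s = \frac{1}{3} \cdot 949339 = \frac{949339}{3} \approx 3.1645 \cdot 10^{5}$)
$a = -890$ ($a = -492 - 398 = -890$)
$\frac{1}{l{\left(a \right)} + s} = \frac{1}{\left(-890\right)^{2} + \frac{949339}{3}} = \frac{1}{792100 + \frac{949339}{3}} = \frac{1}{\frac{3325639}{3}} = \frac{3}{3325639}$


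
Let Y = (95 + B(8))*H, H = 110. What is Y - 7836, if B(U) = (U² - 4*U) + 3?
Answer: 6464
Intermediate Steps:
B(U) = 3 + U² - 4*U
Y = 14300 (Y = (95 + (3 + 8² - 4*8))*110 = (95 + (3 + 64 - 32))*110 = (95 + 35)*110 = 130*110 = 14300)
Y - 7836 = 14300 - 7836 = 6464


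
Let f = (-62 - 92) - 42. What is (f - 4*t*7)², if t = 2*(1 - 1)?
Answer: 38416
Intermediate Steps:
t = 0 (t = 2*0 = 0)
f = -196 (f = -154 - 42 = -196)
(f - 4*t*7)² = (-196 - 4*0*7)² = (-196 + 0*7)² = (-196 + 0)² = (-196)² = 38416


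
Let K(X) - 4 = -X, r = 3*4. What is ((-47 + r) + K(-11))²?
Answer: 400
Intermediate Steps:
r = 12
K(X) = 4 - X
((-47 + r) + K(-11))² = ((-47 + 12) + (4 - 1*(-11)))² = (-35 + (4 + 11))² = (-35 + 15)² = (-20)² = 400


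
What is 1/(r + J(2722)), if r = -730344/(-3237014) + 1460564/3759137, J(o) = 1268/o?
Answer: 8280581975452699/8942976741293838 ≈ 0.92593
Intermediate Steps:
r = 3736664634512/6084189548459 (r = -730344*(-1/3237014) + 1460564*(1/3759137) = 365172/1618507 + 1460564/3759137 = 3736664634512/6084189548459 ≈ 0.61416)
1/(r + J(2722)) = 1/(3736664634512/6084189548459 + 1268/2722) = 1/(3736664634512/6084189548459 + 1268*(1/2722)) = 1/(3736664634512/6084189548459 + 634/1361) = 1/(8942976741293838/8280581975452699) = 8280581975452699/8942976741293838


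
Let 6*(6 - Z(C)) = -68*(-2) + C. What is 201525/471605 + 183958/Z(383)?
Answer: -34695715931/15185681 ≈ -2284.8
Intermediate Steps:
Z(C) = -50/3 - C/6 (Z(C) = 6 - (-68*(-2) + C)/6 = 6 - (136 + C)/6 = 6 + (-68/3 - C/6) = -50/3 - C/6)
201525/471605 + 183958/Z(383) = 201525/471605 + 183958/(-50/3 - ⅙*383) = 201525*(1/471605) + 183958/(-50/3 - 383/6) = 40305/94321 + 183958/(-161/2) = 40305/94321 + 183958*(-2/161) = 40305/94321 - 367916/161 = -34695715931/15185681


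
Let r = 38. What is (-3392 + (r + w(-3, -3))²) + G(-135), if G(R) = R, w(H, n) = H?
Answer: -2302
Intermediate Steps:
(-3392 + (r + w(-3, -3))²) + G(-135) = (-3392 + (38 - 3)²) - 135 = (-3392 + 35²) - 135 = (-3392 + 1225) - 135 = -2167 - 135 = -2302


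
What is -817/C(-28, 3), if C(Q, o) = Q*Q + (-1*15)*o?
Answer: -817/739 ≈ -1.1055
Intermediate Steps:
C(Q, o) = Q² - 15*o
-817/C(-28, 3) = -817/((-28)² - 15*3) = -817/(784 - 45) = -817/739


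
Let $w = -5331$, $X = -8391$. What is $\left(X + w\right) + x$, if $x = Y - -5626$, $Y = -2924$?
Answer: $-11020$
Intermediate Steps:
$x = 2702$ ($x = -2924 - -5626 = -2924 + 5626 = 2702$)
$\left(X + w\right) + x = \left(-8391 - 5331\right) + 2702 = -13722 + 2702 = -11020$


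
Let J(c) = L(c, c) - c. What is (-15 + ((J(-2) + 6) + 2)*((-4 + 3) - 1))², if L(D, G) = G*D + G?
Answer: 1521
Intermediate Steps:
L(D, G) = G + D*G (L(D, G) = D*G + G = G + D*G)
J(c) = -c + c*(1 + c) (J(c) = c*(1 + c) - c = -c + c*(1 + c))
(-15 + ((J(-2) + 6) + 2)*((-4 + 3) - 1))² = (-15 + (((-2)² + 6) + 2)*((-4 + 3) - 1))² = (-15 + ((4 + 6) + 2)*(-1 - 1))² = (-15 + (10 + 2)*(-2))² = (-15 + 12*(-2))² = (-15 - 24)² = (-39)² = 1521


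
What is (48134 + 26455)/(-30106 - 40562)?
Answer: -24863/23556 ≈ -1.0555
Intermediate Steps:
(48134 + 26455)/(-30106 - 40562) = 74589/(-70668) = 74589*(-1/70668) = -24863/23556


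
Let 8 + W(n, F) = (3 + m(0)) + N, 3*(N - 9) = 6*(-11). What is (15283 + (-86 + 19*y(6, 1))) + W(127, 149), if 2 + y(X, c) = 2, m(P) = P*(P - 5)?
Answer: 15179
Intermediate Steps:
N = -13 (N = 9 + (6*(-11))/3 = 9 + (1/3)*(-66) = 9 - 22 = -13)
m(P) = P*(-5 + P)
y(X, c) = 0 (y(X, c) = -2 + 2 = 0)
W(n, F) = -18 (W(n, F) = -8 + ((3 + 0*(-5 + 0)) - 13) = -8 + ((3 + 0*(-5)) - 13) = -8 + ((3 + 0) - 13) = -8 + (3 - 13) = -8 - 10 = -18)
(15283 + (-86 + 19*y(6, 1))) + W(127, 149) = (15283 + (-86 + 19*0)) - 18 = (15283 + (-86 + 0)) - 18 = (15283 - 86) - 18 = 15197 - 18 = 15179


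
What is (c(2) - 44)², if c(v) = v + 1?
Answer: 1681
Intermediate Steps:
c(v) = 1 + v
(c(2) - 44)² = ((1 + 2) - 44)² = (3 - 44)² = (-41)² = 1681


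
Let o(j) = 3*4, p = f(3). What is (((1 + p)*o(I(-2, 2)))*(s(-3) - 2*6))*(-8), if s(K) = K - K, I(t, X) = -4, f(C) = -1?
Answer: 0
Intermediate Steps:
p = -1
o(j) = 12
s(K) = 0
(((1 + p)*o(I(-2, 2)))*(s(-3) - 2*6))*(-8) = (((1 - 1)*12)*(0 - 2*6))*(-8) = ((0*12)*(0 - 1*12))*(-8) = (0*(0 - 12))*(-8) = (0*(-12))*(-8) = 0*(-8) = 0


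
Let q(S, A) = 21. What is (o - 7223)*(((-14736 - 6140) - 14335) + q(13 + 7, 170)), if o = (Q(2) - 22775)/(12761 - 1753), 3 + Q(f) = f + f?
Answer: 699696476505/2752 ≈ 2.5425e+8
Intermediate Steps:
Q(f) = -3 + 2*f (Q(f) = -3 + (f + f) = -3 + 2*f)
o = -11387/5504 (o = ((-3 + 2*2) - 22775)/(12761 - 1753) = ((-3 + 4) - 22775)/11008 = (1 - 22775)*(1/11008) = -22774*1/11008 = -11387/5504 ≈ -2.0689)
(o - 7223)*(((-14736 - 6140) - 14335) + q(13 + 7, 170)) = (-11387/5504 - 7223)*(((-14736 - 6140) - 14335) + 21) = -39766779*((-20876 - 14335) + 21)/5504 = -39766779*(-35211 + 21)/5504 = -39766779/5504*(-35190) = 699696476505/2752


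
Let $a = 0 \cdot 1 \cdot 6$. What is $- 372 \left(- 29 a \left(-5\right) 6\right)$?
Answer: $0$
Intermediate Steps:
$a = 0$ ($a = 0 \cdot 6 = 0$)
$- 372 \left(- 29 a \left(-5\right) 6\right) = - 372 \left(- 29 \cdot 0 \left(-5\right) 6\right) = - 372 \left(- 29 \cdot 0 \cdot 6\right) = - 372 \left(\left(-29\right) 0\right) = \left(-372\right) 0 = 0$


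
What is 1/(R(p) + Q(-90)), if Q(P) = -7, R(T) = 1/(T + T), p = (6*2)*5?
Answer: -120/839 ≈ -0.14303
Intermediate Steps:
p = 60 (p = 12*5 = 60)
R(T) = 1/(2*T)
1/(R(p) + Q(-90)) = 1/((½)/60 - 7) = 1/((½)*(1/60) - 7) = 1/(1/120 - 7) = 1/(-839/120) = -120/839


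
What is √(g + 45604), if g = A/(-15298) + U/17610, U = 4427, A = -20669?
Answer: √206864629596108956730/67349445 ≈ 213.55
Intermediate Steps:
g = 107926334/67349445 (g = -20669/(-15298) + 4427/17610 = -20669*(-1/15298) + 4427*(1/17610) = 20669/15298 + 4427/17610 = 107926334/67349445 ≈ 1.6025)
√(g + 45604) = √(107926334/67349445 + 45604) = √(3071512016114/67349445) = √206864629596108956730/67349445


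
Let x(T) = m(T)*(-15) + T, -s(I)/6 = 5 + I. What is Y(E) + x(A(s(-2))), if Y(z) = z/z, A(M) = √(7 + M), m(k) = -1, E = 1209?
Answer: 16 + I*√11 ≈ 16.0 + 3.3166*I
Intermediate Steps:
s(I) = -30 - 6*I (s(I) = -6*(5 + I) = -30 - 6*I)
Y(z) = 1
x(T) = 15 + T (x(T) = -1*(-15) + T = 15 + T)
Y(E) + x(A(s(-2))) = 1 + (15 + √(7 + (-30 - 6*(-2)))) = 1 + (15 + √(7 + (-30 + 12))) = 1 + (15 + √(7 - 18)) = 1 + (15 + √(-11)) = 1 + (15 + I*√11) = 16 + I*√11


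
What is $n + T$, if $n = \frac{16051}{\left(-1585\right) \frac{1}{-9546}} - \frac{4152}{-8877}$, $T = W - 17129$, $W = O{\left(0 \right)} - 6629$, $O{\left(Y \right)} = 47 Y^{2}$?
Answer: $\frac{341963218584}{4690015} \approx 72913.0$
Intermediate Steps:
$W = -6629$ ($W = 47 \cdot 0^{2} - 6629 = 47 \cdot 0 - 6629 = 0 - 6629 = -6629$)
$T = -23758$ ($T = -6629 - 17129 = -23758$)
$n = \frac{453388594954}{4690015}$ ($n = \frac{16051}{\left(-1585\right) \left(- \frac{1}{9546}\right)} - - \frac{1384}{2959} = \frac{16051}{\frac{1585}{9546}} + \frac{1384}{2959} = 16051 \cdot \frac{9546}{1585} + \frac{1384}{2959} = \frac{153222846}{1585} + \frac{1384}{2959} = \frac{453388594954}{4690015} \approx 96671.0$)
$n + T = \frac{453388594954}{4690015} - 23758 = \frac{341963218584}{4690015}$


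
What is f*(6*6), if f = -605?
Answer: -21780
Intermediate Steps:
f*(6*6) = -3630*6 = -605*36 = -21780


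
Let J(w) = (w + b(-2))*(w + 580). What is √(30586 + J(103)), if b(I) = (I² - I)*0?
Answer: 3*√11215 ≈ 317.70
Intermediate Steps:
b(I) = 0
J(w) = w*(580 + w) (J(w) = (w + 0)*(w + 580) = w*(580 + w))
√(30586 + J(103)) = √(30586 + 103*(580 + 103)) = √(30586 + 103*683) = √(30586 + 70349) = √100935 = 3*√11215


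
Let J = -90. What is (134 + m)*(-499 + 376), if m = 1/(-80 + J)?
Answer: -2801817/170 ≈ -16481.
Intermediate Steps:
m = -1/170 (m = 1/(-80 - 90) = 1/(-170) = -1/170 ≈ -0.0058824)
(134 + m)*(-499 + 376) = (134 - 1/170)*(-499 + 376) = (22779/170)*(-123) = -2801817/170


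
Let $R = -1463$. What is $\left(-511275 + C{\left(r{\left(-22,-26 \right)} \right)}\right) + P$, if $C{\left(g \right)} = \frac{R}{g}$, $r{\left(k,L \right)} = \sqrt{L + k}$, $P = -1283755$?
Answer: $-1795030 + \frac{1463 i \sqrt{3}}{12} \approx -1.795 \cdot 10^{6} + 211.17 i$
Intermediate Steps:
$C{\left(g \right)} = - \frac{1463}{g}$
$\left(-511275 + C{\left(r{\left(-22,-26 \right)} \right)}\right) + P = \left(-511275 - \frac{1463}{\sqrt{-26 - 22}}\right) - 1283755 = \left(-511275 - \frac{1463}{\sqrt{-48}}\right) - 1283755 = \left(-511275 - \frac{1463}{4 i \sqrt{3}}\right) - 1283755 = \left(-511275 - 1463 \left(- \frac{i \sqrt{3}}{12}\right)\right) - 1283755 = \left(-511275 + \frac{1463 i \sqrt{3}}{12}\right) - 1283755 = -1795030 + \frac{1463 i \sqrt{3}}{12}$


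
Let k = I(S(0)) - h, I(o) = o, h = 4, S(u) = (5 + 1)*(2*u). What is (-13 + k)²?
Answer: 289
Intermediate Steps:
S(u) = 12*u (S(u) = 6*(2*u) = 12*u)
k = -4 (k = 12*0 - 1*4 = 0 - 4 = -4)
(-13 + k)² = (-13 - 4)² = (-17)² = 289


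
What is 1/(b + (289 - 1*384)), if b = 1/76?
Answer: -76/7219 ≈ -0.010528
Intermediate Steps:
b = 1/76 ≈ 0.013158
1/(b + (289 - 1*384)) = 1/(1/76 + (289 - 1*384)) = 1/(1/76 + (289 - 384)) = 1/(1/76 - 95) = 1/(-7219/76) = -76/7219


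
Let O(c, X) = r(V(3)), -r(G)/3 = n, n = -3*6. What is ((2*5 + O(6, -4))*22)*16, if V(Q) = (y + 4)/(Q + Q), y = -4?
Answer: 22528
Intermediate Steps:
V(Q) = 0 (V(Q) = (-4 + 4)/(Q + Q) = 0/((2*Q)) = 0*(1/(2*Q)) = 0)
n = -18
r(G) = 54 (r(G) = -3*(-18) = 54)
O(c, X) = 54
((2*5 + O(6, -4))*22)*16 = ((2*5 + 54)*22)*16 = ((10 + 54)*22)*16 = (64*22)*16 = 1408*16 = 22528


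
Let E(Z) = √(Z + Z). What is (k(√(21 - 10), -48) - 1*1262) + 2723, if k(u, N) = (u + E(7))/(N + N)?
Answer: 1461 - √11/96 - √14/96 ≈ 1460.9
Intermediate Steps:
E(Z) = √2*√Z (E(Z) = √(2*Z) = √2*√Z)
k(u, N) = (u + √14)/(2*N) (k(u, N) = (u + √2*√7)/(N + N) = (u + √14)/((2*N)) = (u + √14)*(1/(2*N)) = (u + √14)/(2*N))
(k(√(21 - 10), -48) - 1*1262) + 2723 = ((½)*(√(21 - 10) + √14)/(-48) - 1*1262) + 2723 = ((½)*(-1/48)*(√11 + √14) - 1262) + 2723 = ((-√11/96 - √14/96) - 1262) + 2723 = (-1262 - √11/96 - √14/96) + 2723 = 1461 - √11/96 - √14/96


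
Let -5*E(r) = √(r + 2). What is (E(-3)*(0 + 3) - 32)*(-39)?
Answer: 1248 + 117*I/5 ≈ 1248.0 + 23.4*I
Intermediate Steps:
E(r) = -√(2 + r)/5 (E(r) = -√(r + 2)/5 = -√(2 + r)/5)
(E(-3)*(0 + 3) - 32)*(-39) = ((-√(2 - 3)/5)*(0 + 3) - 32)*(-39) = (-I/5*3 - 32)*(-39) = (-3*I/5 - 32)*(-39) = (-32 - 3*I/5)*(-39) = 1248 + 117*I/5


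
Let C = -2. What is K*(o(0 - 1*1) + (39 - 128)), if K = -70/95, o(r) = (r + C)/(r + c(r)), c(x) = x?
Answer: 1225/19 ≈ 64.474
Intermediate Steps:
o(r) = (-2 + r)/(2*r) (o(r) = (r - 2)/(r + r) = (-2 + r)/((2*r)) = (-2 + r)*(1/(2*r)) = (-2 + r)/(2*r))
K = -14/19 (K = -70*1/95 = -14/19 ≈ -0.73684)
K*(o(0 - 1*1) + (39 - 128)) = -14*((-2 + (0 - 1*1))/(2*(0 - 1*1)) + (39 - 128))/19 = -14*((-2 + (0 - 1))/(2*(0 - 1)) - 89)/19 = -14*((½)*(-2 - 1)/(-1) - 89)/19 = -14*((½)*(-1)*(-3) - 89)/19 = -14*(3/2 - 89)/19 = -14/19*(-175/2) = 1225/19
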